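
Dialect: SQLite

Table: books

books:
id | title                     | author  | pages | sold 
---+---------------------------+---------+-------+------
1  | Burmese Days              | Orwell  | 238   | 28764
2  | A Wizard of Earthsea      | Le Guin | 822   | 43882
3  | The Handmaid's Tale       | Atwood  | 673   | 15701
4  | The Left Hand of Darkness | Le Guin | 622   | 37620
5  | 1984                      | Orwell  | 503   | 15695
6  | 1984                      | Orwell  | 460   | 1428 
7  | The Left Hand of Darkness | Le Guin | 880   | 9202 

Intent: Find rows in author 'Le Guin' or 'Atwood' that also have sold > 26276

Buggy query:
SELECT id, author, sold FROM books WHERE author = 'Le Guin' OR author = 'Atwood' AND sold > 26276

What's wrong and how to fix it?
Bug: AND binds tighter than OR, so this parses as author = 'Le Guin' OR (author = 'Atwood' AND sold > 26276)

Fix: Group the OR with parentheses (or use IN), then AND the threshold

Corrected query:
SELECT id, author, sold FROM books WHERE (author = 'Le Guin' OR author = 'Atwood') AND sold > 26276

Result:
id | author  | sold 
---+---------+------
2  | Le Guin | 43882
4  | Le Guin | 37620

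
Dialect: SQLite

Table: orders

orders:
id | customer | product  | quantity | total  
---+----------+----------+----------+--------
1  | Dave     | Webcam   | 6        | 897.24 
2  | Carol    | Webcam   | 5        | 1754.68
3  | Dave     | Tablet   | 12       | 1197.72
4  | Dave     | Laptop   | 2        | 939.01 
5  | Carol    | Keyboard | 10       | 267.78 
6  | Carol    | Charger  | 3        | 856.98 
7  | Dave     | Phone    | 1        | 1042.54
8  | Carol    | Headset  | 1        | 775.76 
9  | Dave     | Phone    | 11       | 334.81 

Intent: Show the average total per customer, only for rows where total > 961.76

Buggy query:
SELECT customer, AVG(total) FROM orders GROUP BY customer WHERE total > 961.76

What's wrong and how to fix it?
Bug: Row-level WHERE must come before GROUP BY in the clause order

Fix: Place WHERE between FROM and GROUP BY

Corrected query:
SELECT customer, AVG(total) FROM orders WHERE total > 961.76 GROUP BY customer

Result:
customer | AVG(total)
---------+-----------
Carol    | 1754.68   
Dave     | 1120.13   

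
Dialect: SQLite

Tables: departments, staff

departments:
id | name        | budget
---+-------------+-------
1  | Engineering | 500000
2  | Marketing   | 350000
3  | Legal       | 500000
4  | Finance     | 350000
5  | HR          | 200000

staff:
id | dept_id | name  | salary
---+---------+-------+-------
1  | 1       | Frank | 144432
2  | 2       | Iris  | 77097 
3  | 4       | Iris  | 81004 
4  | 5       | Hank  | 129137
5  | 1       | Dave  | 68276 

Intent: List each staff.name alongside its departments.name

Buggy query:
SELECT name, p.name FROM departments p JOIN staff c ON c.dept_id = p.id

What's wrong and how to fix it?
Bug: 'name' exists in both joined tables, so the database can't tell which one is meant

Fix: Qualify the column with its table alias (c.name)

Corrected query:
SELECT c.name, p.name FROM departments p JOIN staff c ON c.dept_id = p.id

Result:
name  | name       
------+------------
Frank | Engineering
Iris  | Marketing  
Iris  | Finance    
Hank  | HR         
Dave  | Engineering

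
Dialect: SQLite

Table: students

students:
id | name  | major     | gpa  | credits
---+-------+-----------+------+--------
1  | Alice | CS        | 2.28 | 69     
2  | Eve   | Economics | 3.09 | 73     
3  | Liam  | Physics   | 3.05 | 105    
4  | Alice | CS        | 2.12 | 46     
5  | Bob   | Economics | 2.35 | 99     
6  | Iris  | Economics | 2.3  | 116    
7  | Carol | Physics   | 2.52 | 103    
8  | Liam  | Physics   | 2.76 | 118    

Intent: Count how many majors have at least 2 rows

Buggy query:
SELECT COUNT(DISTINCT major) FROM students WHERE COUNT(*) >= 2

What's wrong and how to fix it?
Bug: COUNT(*) cannot appear in WHERE; the per-group count doesn't exist yet

Fix: Use a subquery that GROUPs and filters with HAVING, then count its rows

Corrected query:
SELECT COUNT(*) FROM (SELECT major FROM students GROUP BY major HAVING COUNT(*) >= 2)

Result:
COUNT(*)
--------
3       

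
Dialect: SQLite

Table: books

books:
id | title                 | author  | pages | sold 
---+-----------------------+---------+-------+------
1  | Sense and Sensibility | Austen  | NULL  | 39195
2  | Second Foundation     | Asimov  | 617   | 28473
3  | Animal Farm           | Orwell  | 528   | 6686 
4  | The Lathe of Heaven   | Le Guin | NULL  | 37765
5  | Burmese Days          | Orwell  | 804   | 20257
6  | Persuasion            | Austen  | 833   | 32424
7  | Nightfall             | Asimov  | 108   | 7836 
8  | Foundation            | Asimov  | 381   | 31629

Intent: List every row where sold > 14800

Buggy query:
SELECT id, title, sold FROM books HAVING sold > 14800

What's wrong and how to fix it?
Bug: This is a non-aggregate query (no GROUP BY, no aggregates), so in SQLite the HAVING clause is invalid here; a row-level condition belongs in WHERE

Fix: Replace HAVING with WHERE since the condition applies to individual rows

Corrected query:
SELECT id, title, sold FROM books WHERE sold > 14800

Result:
id | title                 | sold 
---+-----------------------+------
1  | Sense and Sensibility | 39195
2  | Second Foundation     | 28473
4  | The Lathe of Heaven   | 37765
5  | Burmese Days          | 20257
6  | Persuasion            | 32424
8  | Foundation            | 31629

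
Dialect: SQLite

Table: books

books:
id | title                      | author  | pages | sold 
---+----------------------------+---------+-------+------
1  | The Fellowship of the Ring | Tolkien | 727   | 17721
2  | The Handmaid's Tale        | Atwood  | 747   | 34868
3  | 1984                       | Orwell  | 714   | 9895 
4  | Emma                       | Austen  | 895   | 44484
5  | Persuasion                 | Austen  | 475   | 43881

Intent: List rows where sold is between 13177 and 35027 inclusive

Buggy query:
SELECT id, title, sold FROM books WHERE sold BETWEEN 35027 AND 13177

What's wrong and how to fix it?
Bug: The bounds are reversed; BETWEEN a AND b requires a <= b to match anything

Fix: Swap the bounds so the smaller value comes first

Corrected query:
SELECT id, title, sold FROM books WHERE sold BETWEEN 13177 AND 35027

Result:
id | title                      | sold 
---+----------------------------+------
1  | The Fellowship of the Ring | 17721
2  | The Handmaid's Tale        | 34868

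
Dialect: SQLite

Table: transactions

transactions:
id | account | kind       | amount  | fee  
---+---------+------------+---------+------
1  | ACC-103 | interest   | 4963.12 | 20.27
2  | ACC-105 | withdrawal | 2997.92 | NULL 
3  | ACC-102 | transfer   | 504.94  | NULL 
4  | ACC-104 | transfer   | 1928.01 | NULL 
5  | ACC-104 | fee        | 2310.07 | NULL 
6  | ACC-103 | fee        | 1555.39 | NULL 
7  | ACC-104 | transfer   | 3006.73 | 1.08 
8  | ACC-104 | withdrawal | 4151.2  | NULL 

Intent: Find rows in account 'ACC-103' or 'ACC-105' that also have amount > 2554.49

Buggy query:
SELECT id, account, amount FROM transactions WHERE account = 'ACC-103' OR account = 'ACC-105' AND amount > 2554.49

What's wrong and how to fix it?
Bug: AND binds tighter than OR, so this parses as account = 'ACC-103' OR (account = 'ACC-105' AND amount > 2554.49)

Fix: Add parentheses around the OR so the AND applies to both alternatives

Corrected query:
SELECT id, account, amount FROM transactions WHERE (account = 'ACC-103' OR account = 'ACC-105') AND amount > 2554.49

Result:
id | account | amount 
---+---------+--------
1  | ACC-103 | 4963.12
2  | ACC-105 | 2997.92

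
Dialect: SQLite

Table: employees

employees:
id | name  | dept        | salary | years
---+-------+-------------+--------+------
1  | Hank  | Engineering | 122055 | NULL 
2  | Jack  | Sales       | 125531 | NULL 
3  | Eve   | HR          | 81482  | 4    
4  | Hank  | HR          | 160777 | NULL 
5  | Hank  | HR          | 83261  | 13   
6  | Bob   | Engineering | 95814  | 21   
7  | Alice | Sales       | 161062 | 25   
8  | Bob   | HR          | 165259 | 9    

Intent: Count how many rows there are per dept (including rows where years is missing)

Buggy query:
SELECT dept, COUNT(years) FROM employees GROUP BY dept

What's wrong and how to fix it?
Bug: COUNT(years) skips NULLs, so groups with missing years are undercounted

Fix: Use COUNT(*) to count all rows regardless of NULL

Corrected query:
SELECT dept, COUNT(*) FROM employees GROUP BY dept

Result:
dept        | COUNT(*)
------------+---------
Engineering | 2       
HR          | 4       
Sales       | 2       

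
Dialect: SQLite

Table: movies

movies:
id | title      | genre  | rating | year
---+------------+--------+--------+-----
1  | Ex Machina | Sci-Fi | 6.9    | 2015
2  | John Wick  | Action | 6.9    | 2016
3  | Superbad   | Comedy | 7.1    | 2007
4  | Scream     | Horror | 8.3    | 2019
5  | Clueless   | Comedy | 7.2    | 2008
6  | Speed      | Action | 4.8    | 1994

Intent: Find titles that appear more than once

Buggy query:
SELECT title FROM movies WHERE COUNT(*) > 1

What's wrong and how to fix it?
Bug: WHERE can't reference COUNT(*); aggregates are computed after WHERE

Fix: GROUP BY title, then filter groups with HAVING COUNT(*) > 1

Corrected query:
SELECT title FROM movies GROUP BY title HAVING COUNT(*) > 1

Result:
(no rows)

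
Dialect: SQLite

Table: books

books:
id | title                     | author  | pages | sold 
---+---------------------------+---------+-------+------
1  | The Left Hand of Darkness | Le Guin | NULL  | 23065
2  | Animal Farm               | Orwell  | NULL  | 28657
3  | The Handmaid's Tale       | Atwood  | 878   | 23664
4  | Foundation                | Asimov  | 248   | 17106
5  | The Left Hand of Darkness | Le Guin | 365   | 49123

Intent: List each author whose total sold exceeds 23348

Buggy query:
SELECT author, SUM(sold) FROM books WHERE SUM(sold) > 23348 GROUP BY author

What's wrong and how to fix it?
Bug: Aggregate functions cannot appear in a WHERE clause

Fix: Move the aggregate condition to a HAVING clause

Corrected query:
SELECT author, SUM(sold) FROM books GROUP BY author HAVING SUM(sold) > 23348

Result:
author  | SUM(sold)
--------+----------
Atwood  | 23664    
Le Guin | 72188    
Orwell  | 28657    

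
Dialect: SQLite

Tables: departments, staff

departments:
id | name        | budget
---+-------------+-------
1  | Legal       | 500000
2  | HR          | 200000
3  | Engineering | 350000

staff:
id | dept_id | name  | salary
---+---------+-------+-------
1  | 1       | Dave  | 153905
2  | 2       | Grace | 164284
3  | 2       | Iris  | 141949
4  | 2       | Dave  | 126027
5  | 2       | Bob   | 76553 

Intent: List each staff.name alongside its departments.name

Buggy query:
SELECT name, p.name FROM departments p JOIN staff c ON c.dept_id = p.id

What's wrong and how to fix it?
Bug: Both tables have a 'name' column; the unqualified reference is ambiguous

Fix: Prefix ambiguous columns with the table alias

Corrected query:
SELECT c.name, p.name FROM departments p JOIN staff c ON c.dept_id = p.id

Result:
name  | name 
------+------
Dave  | Legal
Grace | HR   
Iris  | HR   
Dave  | HR   
Bob   | HR   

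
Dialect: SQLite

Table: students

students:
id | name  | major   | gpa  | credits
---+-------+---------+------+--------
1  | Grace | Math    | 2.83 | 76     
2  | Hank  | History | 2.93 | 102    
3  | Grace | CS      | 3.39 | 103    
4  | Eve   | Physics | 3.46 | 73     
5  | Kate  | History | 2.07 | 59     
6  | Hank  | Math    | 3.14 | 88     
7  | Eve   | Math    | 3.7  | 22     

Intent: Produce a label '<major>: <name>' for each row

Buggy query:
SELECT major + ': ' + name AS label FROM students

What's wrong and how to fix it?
Bug: '+' is numeric addition; on text columns SQLite converts them to 0 instead of concatenating

Fix: Use the || operator for string concatenation

Corrected query:
SELECT major || ': ' || name AS label FROM students

Result:
label        
-------------
Math: Grace  
History: Hank
CS: Grace    
Physics: Eve 
History: Kate
Math: Hank   
Math: Eve    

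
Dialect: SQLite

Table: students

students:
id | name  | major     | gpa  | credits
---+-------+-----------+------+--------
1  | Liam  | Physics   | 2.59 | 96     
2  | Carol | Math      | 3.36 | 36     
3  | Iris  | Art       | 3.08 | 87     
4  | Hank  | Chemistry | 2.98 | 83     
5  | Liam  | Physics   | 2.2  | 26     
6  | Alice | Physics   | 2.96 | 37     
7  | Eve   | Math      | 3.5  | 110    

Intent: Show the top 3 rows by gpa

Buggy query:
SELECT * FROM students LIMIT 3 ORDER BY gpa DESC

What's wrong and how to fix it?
Bug: LIMIT must come after ORDER BY

Fix: Swap the clauses: ORDER BY first, then LIMIT

Corrected query:
SELECT * FROM students ORDER BY gpa DESC LIMIT 3

Result:
id | name  | major | gpa  | credits
---+-------+-------+------+--------
7  | Eve   | Math  | 3.5  | 110    
2  | Carol | Math  | 3.36 | 36     
3  | Iris  | Art   | 3.08 | 87     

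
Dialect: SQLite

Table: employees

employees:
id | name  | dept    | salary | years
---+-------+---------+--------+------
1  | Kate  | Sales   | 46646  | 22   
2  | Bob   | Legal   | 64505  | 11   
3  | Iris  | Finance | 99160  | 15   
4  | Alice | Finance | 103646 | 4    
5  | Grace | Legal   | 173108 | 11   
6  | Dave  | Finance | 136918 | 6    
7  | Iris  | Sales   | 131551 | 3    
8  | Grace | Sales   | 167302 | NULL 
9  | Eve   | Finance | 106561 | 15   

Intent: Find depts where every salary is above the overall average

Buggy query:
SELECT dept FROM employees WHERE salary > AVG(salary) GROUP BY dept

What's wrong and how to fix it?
Bug: WHERE evaluates per row before aggregation, so AVG() is unavailable

Fix: Compute the overall average in a scalar subquery and compare each group's MIN against it in HAVING

Corrected query:
SELECT dept FROM employees GROUP BY dept HAVING MIN(salary) > (SELECT AVG(salary) FROM employees)

Result:
(no rows)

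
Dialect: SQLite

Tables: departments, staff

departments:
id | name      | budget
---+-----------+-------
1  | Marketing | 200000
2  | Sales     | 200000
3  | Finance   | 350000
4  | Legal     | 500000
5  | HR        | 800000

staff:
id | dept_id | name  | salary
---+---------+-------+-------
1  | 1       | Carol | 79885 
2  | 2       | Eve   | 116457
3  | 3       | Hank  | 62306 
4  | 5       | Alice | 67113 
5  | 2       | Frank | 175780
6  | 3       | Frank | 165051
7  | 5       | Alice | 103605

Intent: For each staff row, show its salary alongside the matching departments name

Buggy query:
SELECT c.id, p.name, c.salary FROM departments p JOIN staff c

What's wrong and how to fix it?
Bug: Missing join condition: each staff row is matched to all departments rows instead of just its own

Fix: Add ON c.dept_id = p.id to the JOIN

Corrected query:
SELECT c.id, p.name, c.salary FROM departments p JOIN staff c ON c.dept_id = p.id

Result:
id | name      | salary
---+-----------+-------
1  | Marketing | 79885 
2  | Sales     | 116457
3  | Finance   | 62306 
4  | HR        | 67113 
5  | Sales     | 175780
6  | Finance   | 165051
7  | HR        | 103605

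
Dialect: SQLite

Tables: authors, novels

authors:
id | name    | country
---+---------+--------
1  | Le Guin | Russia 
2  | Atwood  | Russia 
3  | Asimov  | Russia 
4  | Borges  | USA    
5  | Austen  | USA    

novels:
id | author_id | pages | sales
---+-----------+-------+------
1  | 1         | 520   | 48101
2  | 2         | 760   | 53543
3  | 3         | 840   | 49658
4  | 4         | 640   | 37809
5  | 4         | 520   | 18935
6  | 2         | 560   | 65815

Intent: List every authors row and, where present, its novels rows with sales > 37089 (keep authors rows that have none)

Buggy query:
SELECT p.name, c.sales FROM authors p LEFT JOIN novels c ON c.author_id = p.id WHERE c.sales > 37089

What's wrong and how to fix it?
Bug: Filtering c.sales in WHERE discards the NULL rows produced by LEFT JOIN, turning it into an inner join

Fix: Move the right-table condition into the ON clause so unmatched parents are kept

Corrected query:
SELECT p.name, c.sales FROM authors p LEFT JOIN novels c ON c.author_id = p.id AND c.sales > 37089

Result:
name    | sales
--------+------
Le Guin | 48101
Atwood  | 53543
Atwood  | 65815
Asimov  | 49658
Borges  | 37809
Austen  | NULL 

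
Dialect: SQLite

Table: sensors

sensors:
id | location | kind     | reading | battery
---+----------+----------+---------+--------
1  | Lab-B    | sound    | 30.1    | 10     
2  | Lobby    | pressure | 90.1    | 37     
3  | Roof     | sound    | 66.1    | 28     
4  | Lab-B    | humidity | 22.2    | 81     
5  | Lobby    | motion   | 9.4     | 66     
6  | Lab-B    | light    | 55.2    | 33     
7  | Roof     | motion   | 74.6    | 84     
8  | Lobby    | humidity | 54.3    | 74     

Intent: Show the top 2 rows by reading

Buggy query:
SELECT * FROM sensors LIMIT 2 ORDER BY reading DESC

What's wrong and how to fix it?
Bug: ORDER BY cannot follow LIMIT; LIMIT is the final clause

Fix: Swap the clauses: ORDER BY first, then LIMIT

Corrected query:
SELECT * FROM sensors ORDER BY reading DESC LIMIT 2

Result:
id | location | kind     | reading | battery
---+----------+----------+---------+--------
2  | Lobby    | pressure | 90.1    | 37     
7  | Roof     | motion   | 74.6    | 84     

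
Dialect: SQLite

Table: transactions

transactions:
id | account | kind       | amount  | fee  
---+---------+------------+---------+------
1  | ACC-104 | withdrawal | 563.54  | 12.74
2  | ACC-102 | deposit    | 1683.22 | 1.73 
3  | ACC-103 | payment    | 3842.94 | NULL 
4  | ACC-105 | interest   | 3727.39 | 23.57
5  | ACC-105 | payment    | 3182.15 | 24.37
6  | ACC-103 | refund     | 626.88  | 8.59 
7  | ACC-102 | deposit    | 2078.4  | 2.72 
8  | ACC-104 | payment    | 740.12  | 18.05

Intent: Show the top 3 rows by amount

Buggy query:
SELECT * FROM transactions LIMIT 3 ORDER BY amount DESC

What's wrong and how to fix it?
Bug: LIMIT must come after ORDER BY

Fix: Swap the clauses: ORDER BY first, then LIMIT

Corrected query:
SELECT * FROM transactions ORDER BY amount DESC LIMIT 3

Result:
id | account | kind     | amount  | fee  
---+---------+----------+---------+------
3  | ACC-103 | payment  | 3842.94 | NULL 
4  | ACC-105 | interest | 3727.39 | 23.57
5  | ACC-105 | payment  | 3182.15 | 24.37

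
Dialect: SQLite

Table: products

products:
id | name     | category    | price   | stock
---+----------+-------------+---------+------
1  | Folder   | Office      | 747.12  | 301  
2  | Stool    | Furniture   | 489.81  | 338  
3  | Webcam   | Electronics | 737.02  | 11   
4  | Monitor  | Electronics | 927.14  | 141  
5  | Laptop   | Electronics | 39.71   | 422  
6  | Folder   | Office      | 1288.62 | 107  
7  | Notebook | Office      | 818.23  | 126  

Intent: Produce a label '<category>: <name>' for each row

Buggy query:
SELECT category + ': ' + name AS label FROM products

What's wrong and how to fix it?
Bug: SQLite uses || for string concatenation; + coerces text to numbers (yielding 0)

Fix: Use the || operator for string concatenation

Corrected query:
SELECT category || ': ' || name AS label FROM products

Result:
label               
--------------------
Office: Folder      
Furniture: Stool    
Electronics: Webcam 
Electronics: Monitor
Electronics: Laptop 
Office: Folder      
Office: Notebook    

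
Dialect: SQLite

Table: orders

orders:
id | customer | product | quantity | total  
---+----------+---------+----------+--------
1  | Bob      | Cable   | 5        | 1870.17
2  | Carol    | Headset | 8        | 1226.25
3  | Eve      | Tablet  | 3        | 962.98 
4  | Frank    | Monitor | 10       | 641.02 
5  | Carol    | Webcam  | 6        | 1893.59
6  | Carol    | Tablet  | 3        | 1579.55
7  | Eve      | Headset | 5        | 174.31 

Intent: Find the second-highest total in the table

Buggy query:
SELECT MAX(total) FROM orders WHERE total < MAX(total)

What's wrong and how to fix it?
Bug: MAX(total) on the right of the comparison is an aggregate-in-WHERE error

Fix: Put the inner MAX in a scalar subquery

Corrected query:
SELECT MAX(total) FROM orders WHERE total < (SELECT MAX(total) FROM orders)

Result:
MAX(total)
----------
1870.17   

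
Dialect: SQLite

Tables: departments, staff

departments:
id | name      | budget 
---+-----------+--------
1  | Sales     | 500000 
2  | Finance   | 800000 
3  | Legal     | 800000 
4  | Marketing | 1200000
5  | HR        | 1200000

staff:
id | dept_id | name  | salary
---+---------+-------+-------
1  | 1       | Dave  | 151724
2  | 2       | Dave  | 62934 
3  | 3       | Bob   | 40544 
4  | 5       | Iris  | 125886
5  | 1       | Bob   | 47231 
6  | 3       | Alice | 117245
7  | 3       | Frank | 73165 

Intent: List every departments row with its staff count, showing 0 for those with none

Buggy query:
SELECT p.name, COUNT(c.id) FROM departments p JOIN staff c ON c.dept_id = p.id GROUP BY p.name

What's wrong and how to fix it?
Bug: An inner join excludes parents with zero children

Fix: Use LEFT JOIN so parents without children still appear (COUNT(c.id) gives 0)

Corrected query:
SELECT p.name, COUNT(c.id) FROM departments p LEFT JOIN staff c ON c.dept_id = p.id GROUP BY p.name

Result:
name      | COUNT(c.id)
----------+------------
Finance   | 1          
HR        | 1          
Legal     | 3          
Marketing | 0          
Sales     | 2          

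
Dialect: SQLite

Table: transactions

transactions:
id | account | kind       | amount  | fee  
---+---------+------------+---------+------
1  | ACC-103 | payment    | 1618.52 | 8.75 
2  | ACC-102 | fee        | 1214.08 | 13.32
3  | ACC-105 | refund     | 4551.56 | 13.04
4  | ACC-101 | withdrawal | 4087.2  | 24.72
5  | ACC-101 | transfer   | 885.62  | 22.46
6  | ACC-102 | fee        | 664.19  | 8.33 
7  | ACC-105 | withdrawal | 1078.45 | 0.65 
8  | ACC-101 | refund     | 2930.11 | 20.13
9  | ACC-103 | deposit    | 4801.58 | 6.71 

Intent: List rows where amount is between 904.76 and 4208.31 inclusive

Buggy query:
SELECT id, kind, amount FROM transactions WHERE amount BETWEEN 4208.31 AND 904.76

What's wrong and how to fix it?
Bug: BETWEEN expects the lower bound first; with 4208.31 AND 904.76 the range is empty

Fix: Write BETWEEN 904.76 AND 4208.31

Corrected query:
SELECT id, kind, amount FROM transactions WHERE amount BETWEEN 904.76 AND 4208.31

Result:
id | kind       | amount 
---+------------+--------
1  | payment    | 1618.52
2  | fee        | 1214.08
4  | withdrawal | 4087.2 
7  | withdrawal | 1078.45
8  | refund     | 2930.11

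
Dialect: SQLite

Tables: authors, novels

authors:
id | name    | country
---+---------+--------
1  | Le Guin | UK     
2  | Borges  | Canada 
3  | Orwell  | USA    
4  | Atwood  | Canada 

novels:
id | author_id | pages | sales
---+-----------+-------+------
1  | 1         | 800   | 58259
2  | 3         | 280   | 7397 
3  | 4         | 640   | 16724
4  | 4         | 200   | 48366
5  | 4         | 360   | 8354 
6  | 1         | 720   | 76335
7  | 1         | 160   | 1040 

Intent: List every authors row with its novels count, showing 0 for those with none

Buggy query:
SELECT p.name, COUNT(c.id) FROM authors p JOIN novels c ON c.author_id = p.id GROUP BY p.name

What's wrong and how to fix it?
Bug: INNER JOIN drops authors rows that have no matching novels rows

Fix: Switch to LEFT JOIN to retain unmatched parent rows

Corrected query:
SELECT p.name, COUNT(c.id) FROM authors p LEFT JOIN novels c ON c.author_id = p.id GROUP BY p.name

Result:
name    | COUNT(c.id)
--------+------------
Atwood  | 3          
Borges  | 0          
Le Guin | 3          
Orwell  | 1          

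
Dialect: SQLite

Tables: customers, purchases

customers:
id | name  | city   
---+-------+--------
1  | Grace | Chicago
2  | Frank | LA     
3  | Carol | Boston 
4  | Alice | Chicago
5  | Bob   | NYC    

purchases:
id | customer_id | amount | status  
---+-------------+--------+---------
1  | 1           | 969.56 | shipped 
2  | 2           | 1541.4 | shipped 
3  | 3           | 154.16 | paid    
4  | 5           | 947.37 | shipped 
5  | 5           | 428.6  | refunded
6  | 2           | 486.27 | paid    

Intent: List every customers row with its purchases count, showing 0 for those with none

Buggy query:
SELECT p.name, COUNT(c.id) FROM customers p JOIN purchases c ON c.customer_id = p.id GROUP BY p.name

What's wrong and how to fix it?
Bug: An inner join excludes parents with zero children

Fix: Use LEFT JOIN so parents without children still appear (COUNT(c.id) gives 0)

Corrected query:
SELECT p.name, COUNT(c.id) FROM customers p LEFT JOIN purchases c ON c.customer_id = p.id GROUP BY p.name

Result:
name  | COUNT(c.id)
------+------------
Alice | 0          
Bob   | 2          
Carol | 1          
Frank | 2          
Grace | 1          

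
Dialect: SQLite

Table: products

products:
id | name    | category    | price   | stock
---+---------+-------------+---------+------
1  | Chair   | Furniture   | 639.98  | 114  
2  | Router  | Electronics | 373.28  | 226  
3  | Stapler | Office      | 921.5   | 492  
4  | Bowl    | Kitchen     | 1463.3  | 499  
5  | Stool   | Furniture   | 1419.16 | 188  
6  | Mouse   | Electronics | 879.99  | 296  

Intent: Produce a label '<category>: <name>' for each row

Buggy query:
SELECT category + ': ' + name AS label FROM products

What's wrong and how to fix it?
Bug: SQLite uses || for string concatenation; + coerces text to numbers (yielding 0)

Fix: Replace + with || to concatenate text

Corrected query:
SELECT category || ': ' || name AS label FROM products

Result:
label              
-------------------
Furniture: Chair   
Electronics: Router
Office: Stapler    
Kitchen: Bowl      
Furniture: Stool   
Electronics: Mouse 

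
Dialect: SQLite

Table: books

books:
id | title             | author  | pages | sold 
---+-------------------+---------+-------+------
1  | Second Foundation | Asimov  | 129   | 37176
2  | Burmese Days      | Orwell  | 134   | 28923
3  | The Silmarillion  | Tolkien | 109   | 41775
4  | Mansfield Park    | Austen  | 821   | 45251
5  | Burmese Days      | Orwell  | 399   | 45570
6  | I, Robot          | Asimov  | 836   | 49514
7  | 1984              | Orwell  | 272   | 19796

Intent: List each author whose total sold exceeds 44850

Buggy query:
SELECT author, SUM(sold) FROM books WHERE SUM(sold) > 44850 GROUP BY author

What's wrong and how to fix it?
Bug: SUM(sold) is an aggregate, but WHERE filters rows before aggregation

Fix: Use HAVING (which filters groups after aggregation) instead of WHERE

Corrected query:
SELECT author, SUM(sold) FROM books GROUP BY author HAVING SUM(sold) > 44850

Result:
author | SUM(sold)
-------+----------
Asimov | 86690    
Austen | 45251    
Orwell | 94289    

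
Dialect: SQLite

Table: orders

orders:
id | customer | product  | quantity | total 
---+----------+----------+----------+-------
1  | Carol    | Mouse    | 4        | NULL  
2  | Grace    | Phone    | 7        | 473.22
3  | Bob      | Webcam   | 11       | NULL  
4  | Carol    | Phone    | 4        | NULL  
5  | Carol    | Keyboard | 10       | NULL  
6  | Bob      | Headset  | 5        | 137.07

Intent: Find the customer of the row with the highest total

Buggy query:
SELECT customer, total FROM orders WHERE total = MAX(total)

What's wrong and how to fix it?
Bug: MAX(total) is an aggregate and cannot be used directly in WHERE

Fix: Wrap MAX in a scalar subquery so WHERE compares against a single value

Corrected query:
SELECT customer, total FROM orders WHERE total = (SELECT MAX(total) FROM orders)

Result:
customer | total 
---------+-------
Grace    | 473.22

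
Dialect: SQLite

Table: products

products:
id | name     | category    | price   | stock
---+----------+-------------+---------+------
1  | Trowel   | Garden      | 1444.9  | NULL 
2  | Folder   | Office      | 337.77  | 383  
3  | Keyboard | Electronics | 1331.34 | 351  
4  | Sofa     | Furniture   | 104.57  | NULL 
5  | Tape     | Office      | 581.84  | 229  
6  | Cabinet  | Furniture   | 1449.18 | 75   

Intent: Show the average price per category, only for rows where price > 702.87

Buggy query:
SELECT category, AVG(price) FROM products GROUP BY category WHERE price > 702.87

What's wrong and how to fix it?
Bug: Row-level WHERE must come before GROUP BY in the clause order

Fix: Move the WHERE clause before GROUP BY

Corrected query:
SELECT category, AVG(price) FROM products WHERE price > 702.87 GROUP BY category

Result:
category    | AVG(price)
------------+-----------
Electronics | 1331.34   
Furniture   | 1449.18   
Garden      | 1444.9    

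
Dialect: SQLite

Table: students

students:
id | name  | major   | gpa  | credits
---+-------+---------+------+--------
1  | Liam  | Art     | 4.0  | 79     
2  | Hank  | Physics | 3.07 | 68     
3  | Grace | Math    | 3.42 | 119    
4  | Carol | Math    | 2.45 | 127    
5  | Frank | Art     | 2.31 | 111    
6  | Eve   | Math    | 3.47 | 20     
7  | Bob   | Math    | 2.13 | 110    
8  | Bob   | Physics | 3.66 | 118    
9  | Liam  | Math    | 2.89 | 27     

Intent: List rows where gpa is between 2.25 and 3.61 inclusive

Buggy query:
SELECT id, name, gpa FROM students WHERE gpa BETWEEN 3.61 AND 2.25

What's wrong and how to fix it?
Bug: The bounds are reversed; BETWEEN a AND b requires a <= b to match anything

Fix: Write BETWEEN 2.25 AND 3.61

Corrected query:
SELECT id, name, gpa FROM students WHERE gpa BETWEEN 2.25 AND 3.61

Result:
id | name  | gpa 
---+-------+-----
2  | Hank  | 3.07
3  | Grace | 3.42
4  | Carol | 2.45
5  | Frank | 2.31
6  | Eve   | 3.47
9  | Liam  | 2.89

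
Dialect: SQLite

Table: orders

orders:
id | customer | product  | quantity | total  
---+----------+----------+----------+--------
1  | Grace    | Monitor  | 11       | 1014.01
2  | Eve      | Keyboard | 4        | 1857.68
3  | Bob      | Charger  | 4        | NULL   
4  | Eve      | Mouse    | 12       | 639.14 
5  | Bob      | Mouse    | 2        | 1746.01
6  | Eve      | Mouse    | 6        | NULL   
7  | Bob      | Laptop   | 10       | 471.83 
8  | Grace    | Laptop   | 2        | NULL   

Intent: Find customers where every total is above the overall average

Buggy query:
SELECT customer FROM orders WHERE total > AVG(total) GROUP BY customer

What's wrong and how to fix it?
Bug: WHERE evaluates per row before aggregation, so AVG() is unavailable

Fix: Use a subquery for AVG and a HAVING MIN(...) filter so the condition holds for every row in the group

Corrected query:
SELECT customer FROM orders GROUP BY customer HAVING MIN(total) > (SELECT AVG(total) FROM orders)

Result:
(no rows)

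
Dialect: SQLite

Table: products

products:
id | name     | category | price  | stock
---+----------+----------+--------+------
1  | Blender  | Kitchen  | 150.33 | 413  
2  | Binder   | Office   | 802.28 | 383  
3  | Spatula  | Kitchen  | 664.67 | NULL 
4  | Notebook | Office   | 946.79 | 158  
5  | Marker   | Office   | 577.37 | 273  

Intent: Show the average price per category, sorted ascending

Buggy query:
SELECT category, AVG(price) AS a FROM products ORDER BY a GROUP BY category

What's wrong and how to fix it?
Bug: ORDER BY appears before GROUP BY; SQL clause order requires GROUP BY first

Fix: Move ORDER BY to the end, after GROUP BY

Corrected query:
SELECT category, AVG(price) AS a FROM products GROUP BY category ORDER BY a

Result:
category | a     
---------+-------
Kitchen  | 407.5 
Office   | 775.48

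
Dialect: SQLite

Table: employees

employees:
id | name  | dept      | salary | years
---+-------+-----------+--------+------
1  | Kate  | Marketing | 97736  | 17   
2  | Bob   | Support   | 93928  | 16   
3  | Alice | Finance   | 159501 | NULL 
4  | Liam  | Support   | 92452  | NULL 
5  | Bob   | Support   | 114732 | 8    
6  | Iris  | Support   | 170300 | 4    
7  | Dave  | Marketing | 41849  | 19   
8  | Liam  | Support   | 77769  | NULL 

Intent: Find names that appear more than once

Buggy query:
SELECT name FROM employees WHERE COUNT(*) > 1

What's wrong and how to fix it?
Bug: COUNT(*) is an aggregate and cannot be used in WHERE

Fix: GROUP BY name, then filter groups with HAVING COUNT(*) > 1

Corrected query:
SELECT name FROM employees GROUP BY name HAVING COUNT(*) > 1

Result:
name
----
Bob 
Liam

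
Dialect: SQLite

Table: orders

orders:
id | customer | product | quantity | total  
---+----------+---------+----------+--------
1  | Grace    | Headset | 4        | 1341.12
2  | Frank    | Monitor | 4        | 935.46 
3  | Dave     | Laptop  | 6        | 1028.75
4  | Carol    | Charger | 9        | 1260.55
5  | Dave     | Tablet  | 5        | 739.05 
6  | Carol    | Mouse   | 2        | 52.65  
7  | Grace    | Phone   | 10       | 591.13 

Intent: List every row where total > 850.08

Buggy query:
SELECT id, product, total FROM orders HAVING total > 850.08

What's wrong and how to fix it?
Bug: This is a non-aggregate query (no GROUP BY, no aggregates), so in SQLite the HAVING clause is invalid here; a row-level condition belongs in WHERE

Fix: Replace HAVING with WHERE since the condition applies to individual rows

Corrected query:
SELECT id, product, total FROM orders WHERE total > 850.08

Result:
id | product | total  
---+---------+--------
1  | Headset | 1341.12
2  | Monitor | 935.46 
3  | Laptop  | 1028.75
4  | Charger | 1260.55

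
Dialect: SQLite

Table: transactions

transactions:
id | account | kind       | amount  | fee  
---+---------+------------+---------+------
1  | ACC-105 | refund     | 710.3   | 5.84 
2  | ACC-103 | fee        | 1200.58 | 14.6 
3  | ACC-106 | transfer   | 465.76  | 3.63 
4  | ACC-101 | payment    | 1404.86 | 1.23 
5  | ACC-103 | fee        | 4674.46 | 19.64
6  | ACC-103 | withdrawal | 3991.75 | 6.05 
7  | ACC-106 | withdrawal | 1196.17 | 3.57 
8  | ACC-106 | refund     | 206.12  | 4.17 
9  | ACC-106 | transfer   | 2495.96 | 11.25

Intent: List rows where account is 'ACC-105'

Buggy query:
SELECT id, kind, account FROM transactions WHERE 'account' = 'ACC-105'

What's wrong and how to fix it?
Bug: 'account' in single quotes is a string literal, not the column; the comparison is literal-vs-literal and never true

Fix: Remove the quotes around the column name (or use double quotes for an identifier)

Corrected query:
SELECT id, kind, account FROM transactions WHERE account = 'ACC-105'

Result:
id | kind   | account
---+--------+--------
1  | refund | ACC-105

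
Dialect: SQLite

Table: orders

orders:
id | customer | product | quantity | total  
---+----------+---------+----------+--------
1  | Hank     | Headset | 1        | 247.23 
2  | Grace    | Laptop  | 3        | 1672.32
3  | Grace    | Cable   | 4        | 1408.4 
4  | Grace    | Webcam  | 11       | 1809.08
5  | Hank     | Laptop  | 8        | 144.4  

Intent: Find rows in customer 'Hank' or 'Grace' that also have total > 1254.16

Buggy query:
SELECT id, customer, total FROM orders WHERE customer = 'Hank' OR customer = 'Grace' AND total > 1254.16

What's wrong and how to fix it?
Bug: Without parentheses, AND is evaluated before OR, so the total filter only applies to the 'Grace' branch

Fix: Group the OR with parentheses (or use IN), then AND the threshold

Corrected query:
SELECT id, customer, total FROM orders WHERE (customer = 'Hank' OR customer = 'Grace') AND total > 1254.16

Result:
id | customer | total  
---+----------+--------
2  | Grace    | 1672.32
3  | Grace    | 1408.4 
4  | Grace    | 1809.08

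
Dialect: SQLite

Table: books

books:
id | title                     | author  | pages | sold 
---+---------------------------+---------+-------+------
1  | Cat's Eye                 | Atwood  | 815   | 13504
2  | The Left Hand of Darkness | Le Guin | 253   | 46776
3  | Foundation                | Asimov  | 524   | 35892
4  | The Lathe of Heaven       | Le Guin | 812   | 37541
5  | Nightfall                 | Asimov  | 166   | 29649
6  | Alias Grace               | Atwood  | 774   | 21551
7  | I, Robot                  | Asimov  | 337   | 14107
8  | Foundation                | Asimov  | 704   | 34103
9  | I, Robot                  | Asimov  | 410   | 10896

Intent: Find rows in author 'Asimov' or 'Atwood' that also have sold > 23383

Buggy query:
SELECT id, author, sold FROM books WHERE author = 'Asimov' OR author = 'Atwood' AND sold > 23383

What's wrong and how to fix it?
Bug: AND binds tighter than OR, so this parses as author = 'Asimov' OR (author = 'Atwood' AND sold > 23383)

Fix: Add parentheses around the OR so the AND applies to both alternatives

Corrected query:
SELECT id, author, sold FROM books WHERE (author = 'Asimov' OR author = 'Atwood') AND sold > 23383

Result:
id | author | sold 
---+--------+------
3  | Asimov | 35892
5  | Asimov | 29649
8  | Asimov | 34103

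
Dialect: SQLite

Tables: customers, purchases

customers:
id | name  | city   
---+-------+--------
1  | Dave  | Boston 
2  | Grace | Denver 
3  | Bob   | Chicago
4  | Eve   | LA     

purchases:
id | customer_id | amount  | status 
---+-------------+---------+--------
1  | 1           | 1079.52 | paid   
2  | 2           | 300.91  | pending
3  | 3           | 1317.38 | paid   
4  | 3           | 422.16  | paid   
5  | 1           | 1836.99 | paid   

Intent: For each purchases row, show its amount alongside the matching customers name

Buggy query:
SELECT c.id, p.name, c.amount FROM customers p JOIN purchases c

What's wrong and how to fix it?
Bug: Missing join condition: each purchases row is matched to all customers rows instead of just its own

Fix: Add ON c.customer_id = p.id to the JOIN

Corrected query:
SELECT c.id, p.name, c.amount FROM customers p JOIN purchases c ON c.customer_id = p.id

Result:
id | name  | amount 
---+-------+--------
1  | Dave  | 1079.52
2  | Grace | 300.91 
3  | Bob   | 1317.38
4  | Bob   | 422.16 
5  | Dave  | 1836.99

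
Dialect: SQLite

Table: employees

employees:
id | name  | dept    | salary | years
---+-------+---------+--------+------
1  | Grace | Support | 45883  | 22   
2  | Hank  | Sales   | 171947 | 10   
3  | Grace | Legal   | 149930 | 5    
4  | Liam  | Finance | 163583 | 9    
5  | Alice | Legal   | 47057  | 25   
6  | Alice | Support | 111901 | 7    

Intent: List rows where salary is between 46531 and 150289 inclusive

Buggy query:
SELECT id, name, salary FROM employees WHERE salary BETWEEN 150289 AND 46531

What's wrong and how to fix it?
Bug: The bounds are reversed; BETWEEN a AND b requires a <= b to match anything

Fix: Write BETWEEN 46531 AND 150289

Corrected query:
SELECT id, name, salary FROM employees WHERE salary BETWEEN 46531 AND 150289

Result:
id | name  | salary
---+-------+-------
3  | Grace | 149930
5  | Alice | 47057 
6  | Alice | 111901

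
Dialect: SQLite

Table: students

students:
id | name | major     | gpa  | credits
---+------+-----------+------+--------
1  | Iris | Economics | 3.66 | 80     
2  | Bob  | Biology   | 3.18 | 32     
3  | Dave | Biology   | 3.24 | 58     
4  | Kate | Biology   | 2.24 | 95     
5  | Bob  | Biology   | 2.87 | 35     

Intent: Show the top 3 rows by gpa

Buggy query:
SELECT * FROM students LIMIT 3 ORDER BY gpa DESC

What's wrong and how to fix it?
Bug: ORDER BY cannot follow LIMIT; LIMIT is the final clause

Fix: Swap the clauses: ORDER BY first, then LIMIT

Corrected query:
SELECT * FROM students ORDER BY gpa DESC LIMIT 3

Result:
id | name | major     | gpa  | credits
---+------+-----------+------+--------
1  | Iris | Economics | 3.66 | 80     
3  | Dave | Biology   | 3.24 | 58     
2  | Bob  | Biology   | 3.18 | 32     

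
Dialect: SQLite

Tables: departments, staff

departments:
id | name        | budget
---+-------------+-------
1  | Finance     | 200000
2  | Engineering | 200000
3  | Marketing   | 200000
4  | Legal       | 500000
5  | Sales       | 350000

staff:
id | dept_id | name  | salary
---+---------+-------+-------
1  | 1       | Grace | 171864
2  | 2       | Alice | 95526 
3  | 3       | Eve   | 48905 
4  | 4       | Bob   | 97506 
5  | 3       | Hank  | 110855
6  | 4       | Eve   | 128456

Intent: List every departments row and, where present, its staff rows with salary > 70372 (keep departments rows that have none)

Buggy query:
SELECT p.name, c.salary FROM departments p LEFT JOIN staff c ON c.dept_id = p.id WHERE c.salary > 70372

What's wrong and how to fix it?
Bug: A WHERE condition on the right-hand table after LEFT JOIN drops unmatched parents

Fix: Move the right-table condition into the ON clause so unmatched parents are kept

Corrected query:
SELECT p.name, c.salary FROM departments p LEFT JOIN staff c ON c.dept_id = p.id AND c.salary > 70372

Result:
name        | salary
------------+-------
Finance     | 171864
Engineering | 95526 
Marketing   | 110855
Legal       | 97506 
Legal       | 128456
Sales       | NULL  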